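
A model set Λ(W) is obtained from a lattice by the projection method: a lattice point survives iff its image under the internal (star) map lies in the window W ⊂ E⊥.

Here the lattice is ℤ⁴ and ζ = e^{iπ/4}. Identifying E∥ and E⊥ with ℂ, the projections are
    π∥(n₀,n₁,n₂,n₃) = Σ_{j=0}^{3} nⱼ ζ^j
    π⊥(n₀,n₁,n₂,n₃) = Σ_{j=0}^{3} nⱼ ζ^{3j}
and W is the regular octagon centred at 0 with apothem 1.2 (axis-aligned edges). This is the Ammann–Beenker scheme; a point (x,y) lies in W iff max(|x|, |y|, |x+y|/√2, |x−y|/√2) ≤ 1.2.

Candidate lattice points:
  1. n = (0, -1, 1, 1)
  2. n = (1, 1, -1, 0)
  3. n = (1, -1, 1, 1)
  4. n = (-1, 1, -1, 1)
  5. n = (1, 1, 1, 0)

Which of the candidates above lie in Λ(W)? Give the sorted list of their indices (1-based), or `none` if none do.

5

With ζ = e^{iπ/4} the internal vectors are ζ^0,ζ^3,ζ^6,ζ^9.
#1 (0, -1, 1, 1): internal (1.41421, -1.00000); octagon support 1.70711 vs apothem 1.2 → ∉ W
#2 (1, 1, -1, 0): internal (0.29289, 1.70711); octagon support 1.70711 vs apothem 1.2 → ∉ W
#3 (1, -1, 1, 1): internal (2.41421, -1.00000); octagon support 2.41421 vs apothem 1.2 → ∉ W
#4 (-1, 1, -1, 1): internal (-1.00000, 2.41421); octagon support 2.41421 vs apothem 1.2 → ∉ W
#5 (1, 1, 1, 0): internal (0.29289, -0.29289); octagon support 0.41421 vs apothem 1.2 → ∈ W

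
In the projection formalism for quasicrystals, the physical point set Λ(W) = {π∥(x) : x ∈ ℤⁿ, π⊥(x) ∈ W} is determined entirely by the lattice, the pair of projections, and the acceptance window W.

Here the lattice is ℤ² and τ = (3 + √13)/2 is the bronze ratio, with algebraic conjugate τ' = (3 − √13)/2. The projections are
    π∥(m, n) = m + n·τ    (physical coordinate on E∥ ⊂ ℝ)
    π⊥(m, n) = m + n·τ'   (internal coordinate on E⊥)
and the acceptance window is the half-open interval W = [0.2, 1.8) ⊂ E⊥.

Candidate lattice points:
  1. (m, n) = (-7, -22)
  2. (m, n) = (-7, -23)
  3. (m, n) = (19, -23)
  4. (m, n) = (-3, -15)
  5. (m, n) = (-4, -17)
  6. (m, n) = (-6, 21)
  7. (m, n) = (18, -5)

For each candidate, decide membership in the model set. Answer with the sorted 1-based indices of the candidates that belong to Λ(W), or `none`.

τ' = (3−√13)/2 ≈ -0.302776.
[1] lift (-7,-22): star map gives -0.338936; window check 0.2 ≤ -0.338936 < 1.8 is false → out
[2] lift (-7,-23): star map gives -0.036160; window check 0.2 ≤ -0.036160 < 1.8 is false → out
[3] lift (19,-23): star map gives 25.963840; window check 0.2 ≤ 25.963840 < 1.8 is false → out
[4] lift (-3,-15): star map gives 1.541635; window check 0.2 ≤ 1.541635 < 1.8 is true → IN Λ
[5] lift (-4,-17): star map gives 1.147186; window check 0.2 ≤ 1.147186 < 1.8 is true → IN Λ
[6] lift (-6,21): star map gives -12.358288; window check 0.2 ≤ -12.358288 < 1.8 is false → out
[7] lift (18,-5): star map gives 19.513878; window check 0.2 ≤ 19.513878 < 1.8 is false → out

4, 5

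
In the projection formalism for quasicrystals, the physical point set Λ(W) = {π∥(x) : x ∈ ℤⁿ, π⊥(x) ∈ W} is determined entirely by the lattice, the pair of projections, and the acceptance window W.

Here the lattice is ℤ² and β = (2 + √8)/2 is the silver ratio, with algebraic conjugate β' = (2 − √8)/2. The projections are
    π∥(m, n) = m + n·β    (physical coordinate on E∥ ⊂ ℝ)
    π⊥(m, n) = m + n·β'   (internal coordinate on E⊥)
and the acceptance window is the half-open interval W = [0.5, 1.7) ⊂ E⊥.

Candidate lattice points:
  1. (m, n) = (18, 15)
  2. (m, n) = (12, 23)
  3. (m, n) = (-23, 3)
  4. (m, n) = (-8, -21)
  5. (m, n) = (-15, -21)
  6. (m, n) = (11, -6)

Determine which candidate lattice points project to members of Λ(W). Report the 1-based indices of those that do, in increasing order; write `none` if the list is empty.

4

β' = (2−√8)/2 ≈ -0.4142.
[1] lift (18,15): star map gives 11.7868; window check 0.5 ≤ 11.7868 < 1.7 is false → out
[2] lift (12,23): star map gives 2.4731; window check 0.5 ≤ 2.4731 < 1.7 is false → out
[3] lift (-23,3): star map gives -24.2426; window check 0.5 ≤ -24.2426 < 1.7 is false → out
[4] lift (-8,-21): star map gives 0.6985; window check 0.5 ≤ 0.6985 < 1.7 is true → IN Λ
[5] lift (-15,-21): star map gives -6.3015; window check 0.5 ≤ -6.3015 < 1.7 is false → out
[6] lift (11,-6): star map gives 13.4853; window check 0.5 ≤ 13.4853 < 1.7 is false → out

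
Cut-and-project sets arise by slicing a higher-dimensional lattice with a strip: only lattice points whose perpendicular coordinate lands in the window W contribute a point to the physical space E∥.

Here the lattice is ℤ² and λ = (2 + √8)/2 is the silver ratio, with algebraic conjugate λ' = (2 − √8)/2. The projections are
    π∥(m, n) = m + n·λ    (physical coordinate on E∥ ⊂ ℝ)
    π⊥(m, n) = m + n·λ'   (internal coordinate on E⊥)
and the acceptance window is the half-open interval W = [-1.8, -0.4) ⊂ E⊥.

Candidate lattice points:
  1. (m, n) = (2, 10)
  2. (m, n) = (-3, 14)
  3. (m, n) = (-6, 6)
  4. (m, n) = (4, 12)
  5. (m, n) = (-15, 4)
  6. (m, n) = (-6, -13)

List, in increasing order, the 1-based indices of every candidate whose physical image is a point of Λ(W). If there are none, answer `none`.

Numerically λ ≈ 2.41421 and λ' = −1/λ ≈ -0.41421.
#1 (2,10): internal coord 2 + (10)·λ' = -2.14214; -2.14214 ∉ [-1.8, -0.4) → out
#2 (-3,14): internal coord -3 + (14)·λ' = -8.79899; -8.79899 ∉ [-1.8, -0.4) → out
#3 (-6,6): internal coord -6 + (6)·λ' = -8.48528; -8.48528 ∉ [-1.8, -0.4) → out
#4 (4,12): internal coord 4 + (12)·λ' = -0.97056; -0.97056 ∈ [-1.8, -0.4) → IN Λ
#5 (-15,4): internal coord -15 + (4)·λ' = -16.65685; -16.65685 ∉ [-1.8, -0.4) → out
#6 (-6,-13): internal coord -6 + (-13)·λ' = -0.61522; -0.61522 ∈ [-1.8, -0.4) → IN Λ

4, 6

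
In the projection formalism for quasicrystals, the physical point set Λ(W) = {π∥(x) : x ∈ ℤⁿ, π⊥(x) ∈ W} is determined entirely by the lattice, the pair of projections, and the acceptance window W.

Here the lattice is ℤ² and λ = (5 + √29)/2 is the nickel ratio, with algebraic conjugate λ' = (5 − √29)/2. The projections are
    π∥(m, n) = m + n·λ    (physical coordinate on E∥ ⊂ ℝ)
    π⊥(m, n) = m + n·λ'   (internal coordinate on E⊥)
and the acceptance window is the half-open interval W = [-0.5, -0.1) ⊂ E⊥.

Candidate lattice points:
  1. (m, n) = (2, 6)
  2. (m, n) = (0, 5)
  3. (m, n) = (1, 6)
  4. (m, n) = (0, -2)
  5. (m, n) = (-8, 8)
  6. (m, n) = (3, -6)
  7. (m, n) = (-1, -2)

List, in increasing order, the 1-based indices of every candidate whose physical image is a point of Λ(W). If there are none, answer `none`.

3

Compute λ' = (5−√29)/2 = -0.19258, so π⊥(m,n) = m -0.19258·n.
#1 (2,6): internal coord 2 + (6)·λ' = +0.84451; +0.84451 ∉ [-0.5, -0.1) → out
#2 (0,5): internal coord 0 + (5)·λ' = -0.96291; -0.96291 ∉ [-0.5, -0.1) → out
#3 (1,6): internal coord 1 + (6)·λ' = -0.15549; -0.15549 ∈ [-0.5, -0.1) → IN Λ
#4 (0,-2): internal coord 0 + (-2)·λ' = +0.38516; +0.38516 ∉ [-0.5, -0.1) → out
#5 (-8,8): internal coord -8 + (8)·λ' = -9.54066; -9.54066 ∉ [-0.5, -0.1) → out
#6 (3,-6): internal coord 3 + (-6)·λ' = +4.15549; +4.15549 ∉ [-0.5, -0.1) → out
#7 (-1,-2): internal coord -1 + (-2)·λ' = -0.61484; -0.61484 ∉ [-0.5, -0.1) → out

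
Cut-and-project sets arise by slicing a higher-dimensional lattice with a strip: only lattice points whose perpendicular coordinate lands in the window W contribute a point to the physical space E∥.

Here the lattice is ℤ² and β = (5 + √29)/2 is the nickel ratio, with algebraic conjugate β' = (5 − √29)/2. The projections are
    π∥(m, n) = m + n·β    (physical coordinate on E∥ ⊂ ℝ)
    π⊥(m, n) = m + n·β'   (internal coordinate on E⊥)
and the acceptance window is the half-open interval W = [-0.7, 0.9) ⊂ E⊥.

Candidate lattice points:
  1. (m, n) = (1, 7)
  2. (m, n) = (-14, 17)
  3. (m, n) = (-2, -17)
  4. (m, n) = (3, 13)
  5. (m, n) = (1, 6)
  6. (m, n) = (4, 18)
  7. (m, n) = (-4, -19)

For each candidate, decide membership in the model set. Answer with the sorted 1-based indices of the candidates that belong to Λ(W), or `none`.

1, 4, 5, 6, 7

Numerically β ≈ 5.192582 and β' = −1/β ≈ -0.192582.
#1 (1,7): internal coord 1 + (7)·β' = -0.348077; -0.348077 ∈ [-0.7, 0.9) → IN Λ
#2 (-14,17): internal coord -14 + (17)·β' = -17.273901; -17.273901 ∉ [-0.7, 0.9) → out
#3 (-2,-17): internal coord -2 + (-17)·β' = +1.273901; +1.273901 ∉ [-0.7, 0.9) → out
#4 (3,13): internal coord 3 + (13)·β' = +0.496429; +0.496429 ∈ [-0.7, 0.9) → IN Λ
#5 (1,6): internal coord 1 + (6)·β' = -0.155494; -0.155494 ∈ [-0.7, 0.9) → IN Λ
#6 (4,18): internal coord 4 + (18)·β' = +0.533517; +0.533517 ∈ [-0.7, 0.9) → IN Λ
#7 (-4,-19): internal coord -4 + (-19)·β' = -0.340934; -0.340934 ∈ [-0.7, 0.9) → IN Λ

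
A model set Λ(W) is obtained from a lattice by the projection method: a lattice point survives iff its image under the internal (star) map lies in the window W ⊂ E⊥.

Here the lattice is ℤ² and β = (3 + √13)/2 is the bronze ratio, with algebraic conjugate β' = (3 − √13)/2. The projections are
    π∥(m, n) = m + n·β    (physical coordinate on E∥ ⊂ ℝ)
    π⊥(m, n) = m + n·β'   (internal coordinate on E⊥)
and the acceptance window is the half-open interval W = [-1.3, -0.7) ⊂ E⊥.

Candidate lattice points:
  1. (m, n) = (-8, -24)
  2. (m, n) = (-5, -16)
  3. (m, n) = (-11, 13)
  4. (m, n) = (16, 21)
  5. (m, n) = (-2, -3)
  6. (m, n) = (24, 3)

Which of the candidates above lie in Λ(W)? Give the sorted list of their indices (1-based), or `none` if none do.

1, 5

Numerically β ≈ 3.3028 and β' = −1/β ≈ -0.3028.
[1] lift (-8,-24): star map gives -0.7334; window check -1.3 ≤ -0.7334 < -0.7 is true → IN Λ
[2] lift (-5,-16): star map gives -0.1556; window check -1.3 ≤ -0.1556 < -0.7 is false → out
[3] lift (-11,13): star map gives -14.9361; window check -1.3 ≤ -14.9361 < -0.7 is false → out
[4] lift (16,21): star map gives 9.6417; window check -1.3 ≤ 9.6417 < -0.7 is false → out
[5] lift (-2,-3): star map gives -1.0917; window check -1.3 ≤ -1.0917 < -0.7 is true → IN Λ
[6] lift (24,3): star map gives 23.0917; window check -1.3 ≤ 23.0917 < -0.7 is false → out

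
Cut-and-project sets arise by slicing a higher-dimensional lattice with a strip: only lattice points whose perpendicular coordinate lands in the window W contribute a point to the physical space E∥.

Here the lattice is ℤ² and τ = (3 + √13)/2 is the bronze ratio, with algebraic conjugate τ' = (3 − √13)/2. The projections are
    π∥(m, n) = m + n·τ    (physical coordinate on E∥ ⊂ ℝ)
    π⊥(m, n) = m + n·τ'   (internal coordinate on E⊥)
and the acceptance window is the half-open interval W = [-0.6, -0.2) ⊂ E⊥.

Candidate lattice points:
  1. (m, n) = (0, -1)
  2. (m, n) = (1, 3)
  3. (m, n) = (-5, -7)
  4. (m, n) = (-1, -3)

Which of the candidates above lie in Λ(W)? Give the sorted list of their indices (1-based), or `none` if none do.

none

Compute τ' = (3−√13)/2 = -0.30278, so π⊥(m,n) = m -0.30278·n.
#1 (0,-1): internal coord 0 + (-1)·τ' = +0.30278; +0.30278 ∉ [-0.6, -0.2) → out
#2 (1,3): internal coord 1 + (3)·τ' = +0.09167; +0.09167 ∉ [-0.6, -0.2) → out
#3 (-5,-7): internal coord -5 + (-7)·τ' = -2.88057; -2.88057 ∉ [-0.6, -0.2) → out
#4 (-1,-3): internal coord -1 + (-3)·τ' = -0.09167; -0.09167 ∉ [-0.6, -0.2) → out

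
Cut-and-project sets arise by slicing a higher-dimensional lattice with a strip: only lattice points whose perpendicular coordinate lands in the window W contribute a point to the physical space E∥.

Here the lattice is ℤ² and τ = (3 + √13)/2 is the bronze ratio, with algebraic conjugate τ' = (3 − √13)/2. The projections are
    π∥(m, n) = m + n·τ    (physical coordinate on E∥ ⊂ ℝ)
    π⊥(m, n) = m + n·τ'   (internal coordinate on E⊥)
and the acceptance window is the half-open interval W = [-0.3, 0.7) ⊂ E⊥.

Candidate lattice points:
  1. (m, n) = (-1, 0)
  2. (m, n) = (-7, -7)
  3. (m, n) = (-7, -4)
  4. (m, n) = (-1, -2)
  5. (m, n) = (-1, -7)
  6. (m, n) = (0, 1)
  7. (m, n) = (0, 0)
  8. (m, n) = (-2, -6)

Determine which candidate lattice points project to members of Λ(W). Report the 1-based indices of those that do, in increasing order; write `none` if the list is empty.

τ' = (3−√13)/2 ≈ -0.30278.
#1 (-1,0): internal coord -1 + (0)·τ' = -1.00000; -1.00000 ∉ [-0.3, 0.7) → out
#2 (-7,-7): internal coord -7 + (-7)·τ' = -4.88057; -4.88057 ∉ [-0.3, 0.7) → out
#3 (-7,-4): internal coord -7 + (-4)·τ' = -5.78890; -5.78890 ∉ [-0.3, 0.7) → out
#4 (-1,-2): internal coord -1 + (-2)·τ' = -0.39445; -0.39445 ∉ [-0.3, 0.7) → out
#5 (-1,-7): internal coord -1 + (-7)·τ' = +1.11943; +1.11943 ∉ [-0.3, 0.7) → out
#6 (0,1): internal coord 0 + (1)·τ' = -0.30278; -0.30278 ∉ [-0.3, 0.7) → out
#7 (0,0): internal coord 0 + (0)·τ' = +0.00000; +0.00000 ∈ [-0.3, 0.7) → IN Λ
#8 (-2,-6): internal coord -2 + (-6)·τ' = -0.18335; -0.18335 ∈ [-0.3, 0.7) → IN Λ

7, 8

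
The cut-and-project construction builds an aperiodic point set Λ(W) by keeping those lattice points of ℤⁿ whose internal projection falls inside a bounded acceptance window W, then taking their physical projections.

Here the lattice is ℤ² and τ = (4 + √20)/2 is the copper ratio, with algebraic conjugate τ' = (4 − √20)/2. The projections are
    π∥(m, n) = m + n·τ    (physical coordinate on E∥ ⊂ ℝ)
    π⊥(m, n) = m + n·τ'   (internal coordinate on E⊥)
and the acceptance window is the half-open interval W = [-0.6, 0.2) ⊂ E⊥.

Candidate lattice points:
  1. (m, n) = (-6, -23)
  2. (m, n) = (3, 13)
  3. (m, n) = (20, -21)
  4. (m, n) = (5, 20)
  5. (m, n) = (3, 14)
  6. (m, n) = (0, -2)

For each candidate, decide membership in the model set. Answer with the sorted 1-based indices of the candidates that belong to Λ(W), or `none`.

1, 2, 5

Numerically τ ≈ 4.236068 and τ' = −1/τ ≈ -0.236068.
[1] lift (-6,-23): star map gives -0.570437; window check -0.6 ≤ -0.570437 < 0.2 is true → IN Λ
[2] lift (3,13): star map gives -0.068884; window check -0.6 ≤ -0.068884 < 0.2 is true → IN Λ
[3] lift (20,-21): star map gives 24.957428; window check -0.6 ≤ 24.957428 < 0.2 is false → out
[4] lift (5,20): star map gives 0.278640; window check -0.6 ≤ 0.278640 < 0.2 is false → out
[5] lift (3,14): star map gives -0.304952; window check -0.6 ≤ -0.304952 < 0.2 is true → IN Λ
[6] lift (0,-2): star map gives 0.472136; window check -0.6 ≤ 0.472136 < 0.2 is false → out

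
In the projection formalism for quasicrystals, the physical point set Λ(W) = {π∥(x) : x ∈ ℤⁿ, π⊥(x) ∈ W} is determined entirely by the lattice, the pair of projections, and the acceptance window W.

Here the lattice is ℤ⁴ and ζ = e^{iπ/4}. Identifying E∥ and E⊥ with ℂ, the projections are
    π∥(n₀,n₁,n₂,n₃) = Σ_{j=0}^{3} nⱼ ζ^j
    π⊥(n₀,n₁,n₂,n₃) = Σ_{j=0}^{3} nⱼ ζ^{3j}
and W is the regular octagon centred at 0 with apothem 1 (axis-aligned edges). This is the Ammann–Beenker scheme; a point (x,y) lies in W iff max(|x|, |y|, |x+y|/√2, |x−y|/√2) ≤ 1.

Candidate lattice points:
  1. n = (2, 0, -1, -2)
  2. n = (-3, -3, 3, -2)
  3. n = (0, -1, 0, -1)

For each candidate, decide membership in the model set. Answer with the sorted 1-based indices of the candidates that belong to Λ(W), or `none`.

Internal map: ζ^{3j} for j=0..3 gives (1,0), (−√2/2,√2/2), (0,−1), (√2/2,√2/2).
#1 (2, 0, -1, -2): internal (0.585786, -0.414214); octagon support 0.707107 vs apothem 1 → ∈ W
#2 (-3, -3, 3, -2): internal (-2.292893, -6.535534); octagon support 6.535534 vs apothem 1 → ∉ W
#3 (0, -1, 0, -1): internal (0.000000, -1.414214); octagon support 1.414214 vs apothem 1 → ∉ W

1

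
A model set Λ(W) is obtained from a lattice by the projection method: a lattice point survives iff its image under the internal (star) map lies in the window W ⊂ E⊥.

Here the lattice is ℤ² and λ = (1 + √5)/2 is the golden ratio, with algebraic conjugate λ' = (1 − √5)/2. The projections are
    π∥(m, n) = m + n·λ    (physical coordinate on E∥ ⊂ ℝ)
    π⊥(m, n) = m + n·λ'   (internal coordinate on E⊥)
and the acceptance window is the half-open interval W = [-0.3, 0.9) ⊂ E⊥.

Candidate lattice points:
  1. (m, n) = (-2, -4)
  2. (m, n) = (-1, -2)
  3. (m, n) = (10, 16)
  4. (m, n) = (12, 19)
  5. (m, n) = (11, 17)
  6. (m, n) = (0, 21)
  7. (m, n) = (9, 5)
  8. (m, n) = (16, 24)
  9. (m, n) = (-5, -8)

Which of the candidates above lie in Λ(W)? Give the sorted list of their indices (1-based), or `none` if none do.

1, 2, 3, 4, 5, 9

Numerically λ ≈ 1.61803 and λ' = −1/λ ≈ -0.61803.
candidate 1: (m,n)=(-2,-4) → π∥ = -2-4·λ ≈ -8.47214, π⊥ = -2-4·λ' ≈ 0.47214 ∈ [-0.3, 0.9) ⇒ IN Λ
candidate 2: (m,n)=(-1,-2) → π∥ = -1-2·λ ≈ -4.23607, π⊥ = -1-2·λ' ≈ 0.23607 ∈ [-0.3, 0.9) ⇒ IN Λ
candidate 3: (m,n)=(10,16) → π∥ = 10+16·λ ≈ 35.88854, π⊥ = 10+16·λ' ≈ 0.11146 ∈ [-0.3, 0.9) ⇒ IN Λ
candidate 4: (m,n)=(12,19) → π∥ = 12+19·λ ≈ 42.74265, π⊥ = 12+19·λ' ≈ 0.25735 ∈ [-0.3, 0.9) ⇒ IN Λ
candidate 5: (m,n)=(11,17) → π∥ = 11+17·λ ≈ 38.50658, π⊥ = 11+17·λ' ≈ 0.49342 ∈ [-0.3, 0.9) ⇒ IN Λ
candidate 6: (m,n)=(0,21) → π∥ = 0+21·λ ≈ 33.97871, π⊥ = 0+21·λ' ≈ -12.97871 ∉ [-0.3, 0.9) ⇒ out
candidate 7: (m,n)=(9,5) → π∥ = 9+5·λ ≈ 17.09017, π⊥ = 9+5·λ' ≈ 5.90983 ∉ [-0.3, 0.9) ⇒ out
candidate 8: (m,n)=(16,24) → π∥ = 16+24·λ ≈ 54.83282, π⊥ = 16+24·λ' ≈ 1.16718 ∉ [-0.3, 0.9) ⇒ out
candidate 9: (m,n)=(-5,-8) → π∥ = -5-8·λ ≈ -17.94427, π⊥ = -5-8·λ' ≈ -0.05573 ∈ [-0.3, 0.9) ⇒ IN Λ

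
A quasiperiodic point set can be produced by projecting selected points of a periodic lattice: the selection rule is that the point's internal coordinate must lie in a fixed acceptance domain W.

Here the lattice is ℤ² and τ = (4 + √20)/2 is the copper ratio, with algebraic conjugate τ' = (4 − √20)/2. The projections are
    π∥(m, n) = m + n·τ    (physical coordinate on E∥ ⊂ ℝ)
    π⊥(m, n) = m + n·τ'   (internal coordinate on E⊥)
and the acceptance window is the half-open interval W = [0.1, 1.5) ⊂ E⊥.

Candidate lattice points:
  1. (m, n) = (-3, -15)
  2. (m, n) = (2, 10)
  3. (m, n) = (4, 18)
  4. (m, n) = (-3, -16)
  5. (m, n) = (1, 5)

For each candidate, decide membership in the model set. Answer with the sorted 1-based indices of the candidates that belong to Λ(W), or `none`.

1, 4

Numerically τ ≈ 4.236068 and τ' = −1/τ ≈ -0.236068.
candidate 1: (m,n)=(-3,-15) → π∥ = -3-15·τ ≈ -66.541020, π⊥ = -3-15·τ' ≈ 0.541020 ∈ [0.1, 1.5) ⇒ IN Λ
candidate 2: (m,n)=(2,10) → π∥ = 2+10·τ ≈ 44.360680, π⊥ = 2+10·τ' ≈ -0.360680 ∉ [0.1, 1.5) ⇒ out
candidate 3: (m,n)=(4,18) → π∥ = 4+18·τ ≈ 80.249224, π⊥ = 4+18·τ' ≈ -0.249224 ∉ [0.1, 1.5) ⇒ out
candidate 4: (m,n)=(-3,-16) → π∥ = -3-16·τ ≈ -70.777088, π⊥ = -3-16·τ' ≈ 0.777088 ∈ [0.1, 1.5) ⇒ IN Λ
candidate 5: (m,n)=(1,5) → π∥ = 1+5·τ ≈ 22.180340, π⊥ = 1+5·τ' ≈ -0.180340 ∉ [0.1, 1.5) ⇒ out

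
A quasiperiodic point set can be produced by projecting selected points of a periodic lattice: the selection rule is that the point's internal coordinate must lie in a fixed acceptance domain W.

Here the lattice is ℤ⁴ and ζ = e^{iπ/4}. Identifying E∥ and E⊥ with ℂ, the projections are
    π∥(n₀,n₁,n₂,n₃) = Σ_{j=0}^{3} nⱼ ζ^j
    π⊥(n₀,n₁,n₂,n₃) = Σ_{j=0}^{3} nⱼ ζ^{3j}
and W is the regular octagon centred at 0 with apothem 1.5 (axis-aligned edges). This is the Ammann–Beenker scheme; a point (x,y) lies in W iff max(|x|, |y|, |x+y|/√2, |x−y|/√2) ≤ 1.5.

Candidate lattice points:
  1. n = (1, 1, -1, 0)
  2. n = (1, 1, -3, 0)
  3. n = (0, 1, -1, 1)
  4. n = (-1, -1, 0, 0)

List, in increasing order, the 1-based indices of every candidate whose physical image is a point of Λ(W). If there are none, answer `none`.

4

π⊥(n) = n₀ + n₁ζ³ + n₂ζ⁶ + n₃ζ⁹ where ζ = e^{iπ/4}.
#1 (1, 1, -1, 0): internal (0.29289, 1.70711); octagon support 1.70711 vs apothem 1.5 → ∉ W
#2 (1, 1, -3, 0): internal (0.29289, 3.70711); octagon support 3.70711 vs apothem 1.5 → ∉ W
#3 (0, 1, -1, 1): internal (0.00000, 2.41421); octagon support 2.41421 vs apothem 1.5 → ∉ W
#4 (-1, -1, 0, 0): internal (-0.29289, -0.70711); octagon support 0.70711 vs apothem 1.5 → ∈ W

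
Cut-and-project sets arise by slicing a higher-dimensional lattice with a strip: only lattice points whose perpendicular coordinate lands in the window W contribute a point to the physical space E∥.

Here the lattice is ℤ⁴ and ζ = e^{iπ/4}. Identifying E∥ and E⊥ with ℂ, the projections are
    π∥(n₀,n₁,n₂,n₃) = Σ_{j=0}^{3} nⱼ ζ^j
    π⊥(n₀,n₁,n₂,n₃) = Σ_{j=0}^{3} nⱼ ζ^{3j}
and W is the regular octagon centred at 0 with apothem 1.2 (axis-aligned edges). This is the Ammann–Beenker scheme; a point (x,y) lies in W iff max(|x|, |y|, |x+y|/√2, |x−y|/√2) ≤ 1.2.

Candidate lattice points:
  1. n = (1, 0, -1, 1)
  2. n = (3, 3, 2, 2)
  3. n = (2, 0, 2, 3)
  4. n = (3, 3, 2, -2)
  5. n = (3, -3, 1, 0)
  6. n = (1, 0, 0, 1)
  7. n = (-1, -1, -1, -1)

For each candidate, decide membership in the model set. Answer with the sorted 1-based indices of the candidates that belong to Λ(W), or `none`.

With ζ = e^{iπ/4} the internal vectors are ζ^0,ζ^3,ζ^6,ζ^9.
#1 (1, 0, -1, 1): internal (1.7071, 1.7071); octagon support 2.4142 vs apothem 1.2 → ∉ W
#2 (3, 3, 2, 2): internal (2.2929, 1.5355); octagon support 2.7071 vs apothem 1.2 → ∉ W
#3 (2, 0, 2, 3): internal (4.1213, 0.1213); octagon support 4.1213 vs apothem 1.2 → ∉ W
#4 (3, 3, 2, -2): internal (-0.5355, -1.2929); octagon support 1.2929 vs apothem 1.2 → ∉ W
#5 (3, -3, 1, 0): internal (5.1213, -3.1213); octagon support 5.8284 vs apothem 1.2 → ∉ W
#6 (1, 0, 0, 1): internal (1.7071, 0.7071); octagon support 1.7071 vs apothem 1.2 → ∉ W
#7 (-1, -1, -1, -1): internal (-1.0000, -0.4142); octagon support 1.0000 vs apothem 1.2 → ∈ W

7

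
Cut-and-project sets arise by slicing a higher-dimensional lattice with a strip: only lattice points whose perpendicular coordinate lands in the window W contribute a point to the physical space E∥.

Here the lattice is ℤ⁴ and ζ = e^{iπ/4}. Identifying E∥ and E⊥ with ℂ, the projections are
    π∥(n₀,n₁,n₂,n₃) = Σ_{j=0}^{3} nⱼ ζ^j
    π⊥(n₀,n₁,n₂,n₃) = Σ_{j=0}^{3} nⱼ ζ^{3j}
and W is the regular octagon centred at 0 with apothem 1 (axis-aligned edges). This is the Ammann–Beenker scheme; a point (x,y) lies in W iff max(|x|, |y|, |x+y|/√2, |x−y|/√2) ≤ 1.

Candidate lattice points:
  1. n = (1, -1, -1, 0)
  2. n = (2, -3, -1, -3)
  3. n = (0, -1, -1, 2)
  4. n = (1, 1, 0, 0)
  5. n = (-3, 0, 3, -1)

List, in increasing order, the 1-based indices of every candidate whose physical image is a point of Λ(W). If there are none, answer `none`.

Internal map: ζ^{3j} for j=0..3 gives (1,0), (−√2/2,√2/2), (0,−1), (√2/2,√2/2).
#1 (1, -1, -1, 0): internal (1.7071, 0.2929); octagon support 1.7071 vs apothem 1 → ∉ W
#2 (2, -3, -1, -3): internal (2.0000, -3.2426); octagon support 3.7071 vs apothem 1 → ∉ W
#3 (0, -1, -1, 2): internal (2.1213, 1.7071); octagon support 2.7071 vs apothem 1 → ∉ W
#4 (1, 1, 0, 0): internal (0.2929, 0.7071); octagon support 0.7071 vs apothem 1 → ∈ W
#5 (-3, 0, 3, -1): internal (-3.7071, -3.7071); octagon support 5.2426 vs apothem 1 → ∉ W

4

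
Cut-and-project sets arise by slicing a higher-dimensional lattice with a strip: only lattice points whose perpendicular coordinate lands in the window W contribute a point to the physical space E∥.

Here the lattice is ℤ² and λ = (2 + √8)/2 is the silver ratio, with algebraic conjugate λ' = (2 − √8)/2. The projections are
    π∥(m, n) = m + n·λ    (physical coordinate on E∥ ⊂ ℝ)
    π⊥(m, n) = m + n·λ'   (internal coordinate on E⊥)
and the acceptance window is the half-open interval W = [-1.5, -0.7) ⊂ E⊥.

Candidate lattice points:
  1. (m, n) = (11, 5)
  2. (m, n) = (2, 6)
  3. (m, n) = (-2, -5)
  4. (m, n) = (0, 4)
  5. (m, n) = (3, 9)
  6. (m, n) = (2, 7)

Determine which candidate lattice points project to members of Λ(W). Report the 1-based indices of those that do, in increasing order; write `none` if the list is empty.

Compute λ' = (2−√8)/2 = -0.4142, so π⊥(m,n) = m -0.4142·n.
#1 (11,5): internal coord 11 + (5)·λ' = +8.9289; +8.9289 ∉ [-1.5, -0.7) → out
#2 (2,6): internal coord 2 + (6)·λ' = -0.4853; -0.4853 ∉ [-1.5, -0.7) → out
#3 (-2,-5): internal coord -2 + (-5)·λ' = +0.0711; +0.0711 ∉ [-1.5, -0.7) → out
#4 (0,4): internal coord 0 + (4)·λ' = -1.6569; -1.6569 ∉ [-1.5, -0.7) → out
#5 (3,9): internal coord 3 + (9)·λ' = -0.7279; -0.7279 ∈ [-1.5, -0.7) → IN Λ
#6 (2,7): internal coord 2 + (7)·λ' = -0.8995; -0.8995 ∈ [-1.5, -0.7) → IN Λ

5, 6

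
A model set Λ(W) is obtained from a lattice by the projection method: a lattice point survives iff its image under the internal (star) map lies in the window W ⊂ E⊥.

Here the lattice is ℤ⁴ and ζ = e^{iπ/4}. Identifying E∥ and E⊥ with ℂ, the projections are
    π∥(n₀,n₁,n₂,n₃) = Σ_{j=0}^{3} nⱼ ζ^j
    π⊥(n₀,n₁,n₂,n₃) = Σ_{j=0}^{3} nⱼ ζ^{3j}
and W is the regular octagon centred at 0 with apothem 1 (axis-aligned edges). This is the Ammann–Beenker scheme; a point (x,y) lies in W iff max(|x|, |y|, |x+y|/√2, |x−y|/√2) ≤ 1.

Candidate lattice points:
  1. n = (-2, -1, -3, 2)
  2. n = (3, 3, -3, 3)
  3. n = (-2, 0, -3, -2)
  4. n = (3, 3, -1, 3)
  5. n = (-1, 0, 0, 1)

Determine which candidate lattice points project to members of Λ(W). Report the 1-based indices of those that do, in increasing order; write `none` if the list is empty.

π⊥(n) = n₀ + n₁ζ³ + n₂ζ⁶ + n₃ζ⁹ where ζ = e^{iπ/4}.
#1 (-2, -1, -3, 2): internal (0.121320, 3.707107); octagon support 3.707107 vs apothem 1 → ∉ W
#2 (3, 3, -3, 3): internal (3.000000, 7.242641); octagon support 7.242641 vs apothem 1 → ∉ W
#3 (-2, 0, -3, -2): internal (-3.414214, 1.585786); octagon support 3.535534 vs apothem 1 → ∉ W
#4 (3, 3, -1, 3): internal (3.000000, 5.242641); octagon support 5.828427 vs apothem 1 → ∉ W
#5 (-1, 0, 0, 1): internal (-0.292893, 0.707107); octagon support 0.707107 vs apothem 1 → ∈ W

5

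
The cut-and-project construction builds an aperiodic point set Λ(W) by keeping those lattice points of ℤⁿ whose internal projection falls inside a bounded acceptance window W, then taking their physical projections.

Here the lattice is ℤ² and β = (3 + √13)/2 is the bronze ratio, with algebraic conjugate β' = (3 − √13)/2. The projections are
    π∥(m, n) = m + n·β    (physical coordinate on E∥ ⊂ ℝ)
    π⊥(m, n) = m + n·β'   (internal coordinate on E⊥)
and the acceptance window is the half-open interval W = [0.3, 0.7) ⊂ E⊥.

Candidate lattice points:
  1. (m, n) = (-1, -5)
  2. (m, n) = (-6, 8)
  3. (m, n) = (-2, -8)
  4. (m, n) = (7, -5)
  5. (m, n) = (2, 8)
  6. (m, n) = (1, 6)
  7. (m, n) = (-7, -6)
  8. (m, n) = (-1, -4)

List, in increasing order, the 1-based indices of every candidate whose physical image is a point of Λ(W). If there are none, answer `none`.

1, 3

β' = (3−√13)/2 ≈ -0.3028.
#1 (-1,-5): internal coord -1 + (-5)·β' = +0.5139; +0.5139 ∈ [0.3, 0.7) → IN Λ
#2 (-6,8): internal coord -6 + (8)·β' = -8.4222; -8.4222 ∉ [0.3, 0.7) → out
#3 (-2,-8): internal coord -2 + (-8)·β' = +0.4222; +0.4222 ∈ [0.3, 0.7) → IN Λ
#4 (7,-5): internal coord 7 + (-5)·β' = +8.5139; +8.5139 ∉ [0.3, 0.7) → out
#5 (2,8): internal coord 2 + (8)·β' = -0.4222; -0.4222 ∉ [0.3, 0.7) → out
#6 (1,6): internal coord 1 + (6)·β' = -0.8167; -0.8167 ∉ [0.3, 0.7) → out
#7 (-7,-6): internal coord -7 + (-6)·β' = -5.1833; -5.1833 ∉ [0.3, 0.7) → out
#8 (-1,-4): internal coord -1 + (-4)·β' = +0.2111; +0.2111 ∉ [0.3, 0.7) → out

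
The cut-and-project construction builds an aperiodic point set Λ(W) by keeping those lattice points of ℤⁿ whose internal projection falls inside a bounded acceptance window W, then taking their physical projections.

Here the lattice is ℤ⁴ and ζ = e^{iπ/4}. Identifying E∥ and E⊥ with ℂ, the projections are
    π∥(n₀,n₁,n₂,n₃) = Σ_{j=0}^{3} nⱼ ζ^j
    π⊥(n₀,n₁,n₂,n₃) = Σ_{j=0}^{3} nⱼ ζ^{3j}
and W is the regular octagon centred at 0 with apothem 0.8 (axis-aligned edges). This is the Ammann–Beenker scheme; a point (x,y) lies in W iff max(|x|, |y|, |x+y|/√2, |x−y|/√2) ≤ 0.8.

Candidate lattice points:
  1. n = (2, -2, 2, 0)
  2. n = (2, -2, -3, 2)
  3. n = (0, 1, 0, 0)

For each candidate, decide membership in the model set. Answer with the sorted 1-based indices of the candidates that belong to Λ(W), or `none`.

With ζ = e^{iπ/4} the internal vectors are ζ^0,ζ^3,ζ^6,ζ^9.
#1 (2, -2, 2, 0): internal (3.4142, -3.4142); octagon support 4.8284 vs apothem 0.8 → ∉ W
#2 (2, -2, -3, 2): internal (4.8284, 3.0000); octagon support 5.5355 vs apothem 0.8 → ∉ W
#3 (0, 1, 0, 0): internal (-0.7071, 0.7071); octagon support 1.0000 vs apothem 0.8 → ∉ W

none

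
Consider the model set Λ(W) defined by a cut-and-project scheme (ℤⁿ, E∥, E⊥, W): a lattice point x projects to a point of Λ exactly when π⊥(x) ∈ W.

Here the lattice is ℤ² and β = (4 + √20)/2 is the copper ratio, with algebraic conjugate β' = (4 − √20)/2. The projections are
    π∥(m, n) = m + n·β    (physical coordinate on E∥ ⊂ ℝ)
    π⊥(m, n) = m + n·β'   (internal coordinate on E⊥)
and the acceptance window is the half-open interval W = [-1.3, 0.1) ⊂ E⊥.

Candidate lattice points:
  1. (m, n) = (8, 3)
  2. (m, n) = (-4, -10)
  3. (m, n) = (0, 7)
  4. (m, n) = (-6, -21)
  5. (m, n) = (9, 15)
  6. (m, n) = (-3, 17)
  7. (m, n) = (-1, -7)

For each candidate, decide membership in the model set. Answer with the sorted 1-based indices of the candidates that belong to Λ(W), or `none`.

4

β' = (4−√20)/2 ≈ -0.236068.
[1] lift (8,3): star map gives 7.291796; window check -1.3 ≤ 7.291796 < 0.1 is false → out
[2] lift (-4,-10): star map gives -1.639320; window check -1.3 ≤ -1.639320 < 0.1 is false → out
[3] lift (0,7): star map gives -1.652476; window check -1.3 ≤ -1.652476 < 0.1 is false → out
[4] lift (-6,-21): star map gives -1.042572; window check -1.3 ≤ -1.042572 < 0.1 is true → IN Λ
[5] lift (9,15): star map gives 5.458980; window check -1.3 ≤ 5.458980 < 0.1 is false → out
[6] lift (-3,17): star map gives -7.013156; window check -1.3 ≤ -7.013156 < 0.1 is false → out
[7] lift (-1,-7): star map gives 0.652476; window check -1.3 ≤ 0.652476 < 0.1 is false → out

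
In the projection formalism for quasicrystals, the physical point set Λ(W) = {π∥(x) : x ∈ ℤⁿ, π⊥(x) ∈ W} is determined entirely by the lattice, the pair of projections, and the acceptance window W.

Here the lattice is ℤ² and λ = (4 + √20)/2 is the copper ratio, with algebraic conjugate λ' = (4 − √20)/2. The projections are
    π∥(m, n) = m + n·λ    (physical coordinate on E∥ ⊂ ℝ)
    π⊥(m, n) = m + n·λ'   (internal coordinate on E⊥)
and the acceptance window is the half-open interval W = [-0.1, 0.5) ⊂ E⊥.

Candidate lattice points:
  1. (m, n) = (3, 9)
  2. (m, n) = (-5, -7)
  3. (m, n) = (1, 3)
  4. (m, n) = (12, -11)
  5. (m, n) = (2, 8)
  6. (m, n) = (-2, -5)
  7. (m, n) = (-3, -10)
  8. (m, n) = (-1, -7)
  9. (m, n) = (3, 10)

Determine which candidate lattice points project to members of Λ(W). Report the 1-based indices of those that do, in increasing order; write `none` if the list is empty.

3, 5

Compute λ' = (4−√20)/2 = -0.236068, so π⊥(m,n) = m -0.236068·n.
#1 (3,9): internal coord 3 + (9)·λ' = +0.875388; +0.875388 ∉ [-0.1, 0.5) → out
#2 (-5,-7): internal coord -5 + (-7)·λ' = -3.347524; -3.347524 ∉ [-0.1, 0.5) → out
#3 (1,3): internal coord 1 + (3)·λ' = +0.291796; +0.291796 ∈ [-0.1, 0.5) → IN Λ
#4 (12,-11): internal coord 12 + (-11)·λ' = +14.596748; +14.596748 ∉ [-0.1, 0.5) → out
#5 (2,8): internal coord 2 + (8)·λ' = +0.111456; +0.111456 ∈ [-0.1, 0.5) → IN Λ
#6 (-2,-5): internal coord -2 + (-5)·λ' = -0.819660; -0.819660 ∉ [-0.1, 0.5) → out
#7 (-3,-10): internal coord -3 + (-10)·λ' = -0.639320; -0.639320 ∉ [-0.1, 0.5) → out
#8 (-1,-7): internal coord -1 + (-7)·λ' = +0.652476; +0.652476 ∉ [-0.1, 0.5) → out
#9 (3,10): internal coord 3 + (10)·λ' = +0.639320; +0.639320 ∉ [-0.1, 0.5) → out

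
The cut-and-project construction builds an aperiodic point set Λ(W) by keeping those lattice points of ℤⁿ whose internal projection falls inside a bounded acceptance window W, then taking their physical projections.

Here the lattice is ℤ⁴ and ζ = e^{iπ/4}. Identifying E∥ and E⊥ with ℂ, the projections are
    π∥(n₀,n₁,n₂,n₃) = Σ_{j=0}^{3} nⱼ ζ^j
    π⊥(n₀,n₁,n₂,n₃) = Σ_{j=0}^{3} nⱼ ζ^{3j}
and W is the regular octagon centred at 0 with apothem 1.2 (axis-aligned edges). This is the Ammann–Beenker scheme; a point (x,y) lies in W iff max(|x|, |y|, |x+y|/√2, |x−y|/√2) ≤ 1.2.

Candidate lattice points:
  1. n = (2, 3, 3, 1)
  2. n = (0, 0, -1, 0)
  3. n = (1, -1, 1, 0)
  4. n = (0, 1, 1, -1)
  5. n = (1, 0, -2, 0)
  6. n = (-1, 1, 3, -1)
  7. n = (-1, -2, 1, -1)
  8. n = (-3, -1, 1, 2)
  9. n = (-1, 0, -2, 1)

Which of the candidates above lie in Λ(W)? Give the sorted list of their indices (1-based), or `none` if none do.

1, 2, 8

With ζ = e^{iπ/4} the internal vectors are ζ^0,ζ^3,ζ^6,ζ^9.
#1 (2, 3, 3, 1): internal (0.585786, -0.171573); octagon support 0.585786 vs apothem 1.2 → ∈ W
#2 (0, 0, -1, 0): internal (0.000000, 1.000000); octagon support 1.000000 vs apothem 1.2 → ∈ W
#3 (1, -1, 1, 0): internal (1.707107, -1.707107); octagon support 2.414214 vs apothem 1.2 → ∉ W
#4 (0, 1, 1, -1): internal (-1.414214, -1.000000); octagon support 1.707107 vs apothem 1.2 → ∉ W
#5 (1, 0, -2, 0): internal (1.000000, 2.000000); octagon support 2.121320 vs apothem 1.2 → ∉ W
#6 (-1, 1, 3, -1): internal (-2.414214, -3.000000); octagon support 3.828427 vs apothem 1.2 → ∉ W
#7 (-1, -2, 1, -1): internal (-0.292893, -3.121320); octagon support 3.121320 vs apothem 1.2 → ∉ W
#8 (-3, -1, 1, 2): internal (-0.878680, -0.292893); octagon support 0.878680 vs apothem 1.2 → ∈ W
#9 (-1, 0, -2, 1): internal (-0.292893, 2.707107); octagon support 2.707107 vs apothem 1.2 → ∉ W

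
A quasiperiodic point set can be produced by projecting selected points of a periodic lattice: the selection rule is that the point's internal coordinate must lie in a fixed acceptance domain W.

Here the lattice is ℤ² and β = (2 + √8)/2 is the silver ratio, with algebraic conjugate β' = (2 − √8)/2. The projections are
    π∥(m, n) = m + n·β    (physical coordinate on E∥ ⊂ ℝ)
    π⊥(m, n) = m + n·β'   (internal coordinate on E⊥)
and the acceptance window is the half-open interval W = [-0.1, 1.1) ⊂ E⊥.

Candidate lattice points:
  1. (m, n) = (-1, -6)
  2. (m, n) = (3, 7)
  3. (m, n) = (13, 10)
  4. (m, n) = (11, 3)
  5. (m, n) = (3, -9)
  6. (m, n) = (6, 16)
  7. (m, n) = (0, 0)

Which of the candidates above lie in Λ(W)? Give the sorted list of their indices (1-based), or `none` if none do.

2, 7

β' = (2−√8)/2 ≈ -0.4142.
#1 (-1,-6): internal coord -1 + (-6)·β' = +1.4853; +1.4853 ∉ [-0.1, 1.1) → out
#2 (3,7): internal coord 3 + (7)·β' = +0.1005; +0.1005 ∈ [-0.1, 1.1) → IN Λ
#3 (13,10): internal coord 13 + (10)·β' = +8.8579; +8.8579 ∉ [-0.1, 1.1) → out
#4 (11,3): internal coord 11 + (3)·β' = +9.7574; +9.7574 ∉ [-0.1, 1.1) → out
#5 (3,-9): internal coord 3 + (-9)·β' = +6.7279; +6.7279 ∉ [-0.1, 1.1) → out
#6 (6,16): internal coord 6 + (16)·β' = -0.6274; -0.6274 ∉ [-0.1, 1.1) → out
#7 (0,0): internal coord 0 + (0)·β' = +0.0000; +0.0000 ∈ [-0.1, 1.1) → IN Λ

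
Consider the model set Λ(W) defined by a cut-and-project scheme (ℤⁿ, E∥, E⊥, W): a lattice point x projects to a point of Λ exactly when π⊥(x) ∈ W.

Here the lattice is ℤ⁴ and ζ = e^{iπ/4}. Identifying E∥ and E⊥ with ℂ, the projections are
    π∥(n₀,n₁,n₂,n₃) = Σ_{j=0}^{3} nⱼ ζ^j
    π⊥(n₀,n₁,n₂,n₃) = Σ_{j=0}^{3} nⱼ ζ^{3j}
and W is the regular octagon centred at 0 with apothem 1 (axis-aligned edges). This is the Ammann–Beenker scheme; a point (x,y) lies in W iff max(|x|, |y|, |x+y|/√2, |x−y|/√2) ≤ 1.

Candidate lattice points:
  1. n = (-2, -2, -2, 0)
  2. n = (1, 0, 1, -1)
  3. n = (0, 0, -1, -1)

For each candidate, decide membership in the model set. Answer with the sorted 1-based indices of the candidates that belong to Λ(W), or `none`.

Internal map: ζ^{3j} for j=0..3 gives (1,0), (−√2/2,√2/2), (0,−1), (√2/2,√2/2).
candidate 1: n = (-2, -2, -2, 0) → π⊥ ≈ (-0.5858, +0.5858); max(|x|,|y|,|x±y|/√2) = 0.8284 ≤ 1 ⇒ ∈ W
candidate 2: n = (1, 0, 1, -1) → π⊥ ≈ (+0.2929, -1.7071); max(|x|,|y|,|x±y|/√2) = 1.7071 > 1 ⇒ ∉ W
candidate 3: n = (0, 0, -1, -1) → π⊥ ≈ (-0.7071, +0.2929); max(|x|,|y|,|x±y|/√2) = 0.7071 ≤ 1 ⇒ ∈ W

1, 3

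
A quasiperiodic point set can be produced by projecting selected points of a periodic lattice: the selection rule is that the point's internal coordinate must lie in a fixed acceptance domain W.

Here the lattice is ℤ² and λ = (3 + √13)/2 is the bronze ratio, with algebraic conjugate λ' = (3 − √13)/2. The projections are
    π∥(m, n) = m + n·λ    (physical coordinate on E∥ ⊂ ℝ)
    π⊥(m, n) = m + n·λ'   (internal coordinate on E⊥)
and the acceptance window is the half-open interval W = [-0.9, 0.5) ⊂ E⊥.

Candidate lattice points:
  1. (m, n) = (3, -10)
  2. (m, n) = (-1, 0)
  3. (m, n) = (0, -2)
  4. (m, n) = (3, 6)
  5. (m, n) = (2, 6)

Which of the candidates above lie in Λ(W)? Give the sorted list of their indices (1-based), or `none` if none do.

5

Numerically λ ≈ 3.302776 and λ' = −1/λ ≈ -0.302776.
candidate 1: (m,n)=(3,-10) → π∥ = 3-10·λ ≈ -30.027756, π⊥ = 3-10·λ' ≈ 6.027756 ∉ [-0.9, 0.5) ⇒ out
candidate 2: (m,n)=(-1,0) → π∥ = -1+0·λ ≈ -1.000000, π⊥ = -1+0·λ' ≈ -1.000000 ∉ [-0.9, 0.5) ⇒ out
candidate 3: (m,n)=(0,-2) → π∥ = 0-2·λ ≈ -6.605551, π⊥ = 0-2·λ' ≈ 0.605551 ∉ [-0.9, 0.5) ⇒ out
candidate 4: (m,n)=(3,6) → π∥ = 3+6·λ ≈ 22.816654, π⊥ = 3+6·λ' ≈ 1.183346 ∉ [-0.9, 0.5) ⇒ out
candidate 5: (m,n)=(2,6) → π∥ = 2+6·λ ≈ 21.816654, π⊥ = 2+6·λ' ≈ 0.183346 ∈ [-0.9, 0.5) ⇒ IN Λ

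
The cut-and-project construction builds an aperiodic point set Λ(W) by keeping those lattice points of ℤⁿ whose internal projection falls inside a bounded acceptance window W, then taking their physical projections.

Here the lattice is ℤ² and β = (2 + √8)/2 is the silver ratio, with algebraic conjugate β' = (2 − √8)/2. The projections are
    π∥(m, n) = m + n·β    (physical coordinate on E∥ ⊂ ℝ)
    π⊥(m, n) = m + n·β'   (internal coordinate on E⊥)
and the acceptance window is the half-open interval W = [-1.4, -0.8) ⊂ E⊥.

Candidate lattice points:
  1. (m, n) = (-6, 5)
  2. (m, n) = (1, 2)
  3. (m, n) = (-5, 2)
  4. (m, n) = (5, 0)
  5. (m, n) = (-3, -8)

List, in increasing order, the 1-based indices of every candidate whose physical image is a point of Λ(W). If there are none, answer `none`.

none

Compute β' = (2−√8)/2 = -0.41421, so π⊥(m,n) = m -0.41421·n.
[1] lift (-6,5): star map gives -8.07107; window check -1.4 ≤ -8.07107 < -0.8 is false → out
[2] lift (1,2): star map gives 0.17157; window check -1.4 ≤ 0.17157 < -0.8 is false → out
[3] lift (-5,2): star map gives -5.82843; window check -1.4 ≤ -5.82843 < -0.8 is false → out
[4] lift (5,0): star map gives 5.00000; window check -1.4 ≤ 5.00000 < -0.8 is false → out
[5] lift (-3,-8): star map gives 0.31371; window check -1.4 ≤ 0.31371 < -0.8 is false → out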